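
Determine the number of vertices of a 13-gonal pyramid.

A pyramid on an n-gon base has one n-gon and n triangles: V = 13 + 1 = 14, E = 2·13 = 26, F = 13 + 1 = 14.

14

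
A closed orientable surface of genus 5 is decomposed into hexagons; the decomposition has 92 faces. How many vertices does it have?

176

χ = 2 − 2·5 = -8, and every face is a hexagon so 6F = 2E.
E = 6·92/2 = 276. Then V = -8 + E − F = -8 + 276 − 92 = 176.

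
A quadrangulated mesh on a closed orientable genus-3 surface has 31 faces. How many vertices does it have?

27

χ = 2 − 2·3 = -4, and every face is a square so 4F = 2E.
E = 4·31/2 = 62. Then V = -4 + E − F = -4 + 62 − 31 = 27.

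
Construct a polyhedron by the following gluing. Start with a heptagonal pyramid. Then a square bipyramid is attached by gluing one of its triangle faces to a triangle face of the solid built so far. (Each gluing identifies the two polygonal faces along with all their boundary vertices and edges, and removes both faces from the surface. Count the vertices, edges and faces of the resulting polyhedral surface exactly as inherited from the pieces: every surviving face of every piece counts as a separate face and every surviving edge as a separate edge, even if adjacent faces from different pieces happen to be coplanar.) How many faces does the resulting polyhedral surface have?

A heptagonal pyramid: V=8, E=14, F=8.
Attach a square bipyramid (V=6, E=12, F=8) along a 3-gon: merge 3 vertices and 3 edges, delete both glued faces → V=11, E=23, F=14.
Check: V − E + F = 11 − 23 + 14 = 2.

14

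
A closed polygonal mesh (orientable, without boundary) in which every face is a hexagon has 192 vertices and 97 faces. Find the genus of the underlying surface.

2

Every face is a hexagon, so 2E = 6·97 = 582, giving E = 291.
χ = V − E + F = 192 − 291 + 97 = -2.
For a closed orientable surface χ = 2 − 2g, so g = (2 − (-2))/2 = 2.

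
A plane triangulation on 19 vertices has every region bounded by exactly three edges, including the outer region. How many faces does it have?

34

In a plane triangulation 3F = 2E and V − E + F = 2, so F = 2V − 4 = 2·19 − 4 = 34.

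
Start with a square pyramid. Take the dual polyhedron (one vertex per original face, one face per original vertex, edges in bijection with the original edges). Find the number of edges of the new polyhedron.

The base solid has V = 5, E = 8, F = 5.
The dual swaps V and F and preserves E: V′ = F = 5, E′ = E = 8, F′ = V = 5.

8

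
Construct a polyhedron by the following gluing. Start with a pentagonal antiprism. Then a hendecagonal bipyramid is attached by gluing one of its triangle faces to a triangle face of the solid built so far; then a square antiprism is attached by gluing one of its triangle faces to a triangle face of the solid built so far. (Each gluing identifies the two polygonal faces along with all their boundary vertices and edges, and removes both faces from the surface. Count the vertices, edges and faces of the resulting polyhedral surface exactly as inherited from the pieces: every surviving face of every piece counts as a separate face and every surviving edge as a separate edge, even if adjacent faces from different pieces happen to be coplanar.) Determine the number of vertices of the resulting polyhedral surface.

25

A pentagonal antiprism: V=10, E=20, F=12.
Attach a hendecagonal bipyramid (V=13, E=33, F=22) along a 3-gon: merge 3 vertices and 3 edges, delete both glued faces → V=20, E=50, F=32.
Attach a square antiprism (V=8, E=16, F=10) along a 3-gon: merge 3 vertices and 3 edges, delete both glued faces → V=25, E=63, F=40.
Check: V − E + F = 25 − 63 + 40 = 2.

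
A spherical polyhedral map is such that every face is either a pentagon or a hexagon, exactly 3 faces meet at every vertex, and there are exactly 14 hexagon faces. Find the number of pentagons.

Let x be the number of pentagons; then F = 14 + x.
Edge–face incidences: 2E = 6·14 + 5·x = 84 + 5x.
Every vertex has degree 3, so 3V = 2E.
Euler: V − E + F = 2 ⇒ (2E)/3 − E + (14 + x) = 2.
Multiply by 6: 2·(2E) − 3·(2E) + 6·(14 + x) = 12, i.e. 84 + 6x − (84 + 5x) = 12.
Collecting terms: x = 12.
Then 2E = 84 + 5·12 = 144, so E = 72, V = 2E/3 = 48, F = 14 + 12 = 26.

12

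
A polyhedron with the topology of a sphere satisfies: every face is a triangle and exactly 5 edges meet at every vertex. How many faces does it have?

20

Each face has 3 edges and each edge borders two faces, so 2E = 3F.
Each vertex has degree 5, so 5V = 2E and hence V = 3F/5.
Euler: V − E + F = 2 ⇒ (3F/5) − (3F/2) + F = 2.
Multiply by 10: (6 − 15 + 10)F = 20, i.e. 1F = 20.
So F = 20, E = 3·20/2 = 30, V = 3·20/5 = 12.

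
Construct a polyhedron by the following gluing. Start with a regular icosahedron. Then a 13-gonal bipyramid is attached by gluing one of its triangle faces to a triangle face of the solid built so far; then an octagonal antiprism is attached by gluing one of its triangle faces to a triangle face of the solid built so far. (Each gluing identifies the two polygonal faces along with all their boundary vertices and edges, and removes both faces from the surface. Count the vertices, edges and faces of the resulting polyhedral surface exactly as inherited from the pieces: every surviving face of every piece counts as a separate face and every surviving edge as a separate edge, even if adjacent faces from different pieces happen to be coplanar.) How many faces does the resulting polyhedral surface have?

A regular icosahedron: V=12, E=30, F=20.
Attach a 13-gonal bipyramid (V=15, E=39, F=26) along a 3-gon: merge 3 vertices and 3 edges, delete both glued faces → V=24, E=66, F=44.
Attach an octagonal antiprism (V=16, E=32, F=18) along a 3-gon: merge 3 vertices and 3 edges, delete both glued faces → V=37, E=95, F=60.
Check: V − E + F = 37 − 95 + 60 = 2.

60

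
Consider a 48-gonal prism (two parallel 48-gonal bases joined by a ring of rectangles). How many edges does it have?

144

A prism on an n-gon has two n-gon bases and n rectangular sides: V = 2·48 = 96, E = 3·48 = 144, F = 48 + 2 = 50.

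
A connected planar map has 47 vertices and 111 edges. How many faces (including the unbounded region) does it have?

Euler's formula for a connected plane graph: V − E + F = 2, so F = 2 − 47 + 111 = 66.

66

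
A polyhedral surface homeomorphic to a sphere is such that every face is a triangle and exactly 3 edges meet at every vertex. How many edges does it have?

6

Each face has 3 edges and each edge borders two faces, so 2E = 3F.
Each vertex has degree 3, so 3V = 2E and hence V = 3F/3.
Euler: V − E + F = 2 ⇒ (3F/3) − (3F/2) + F = 2.
Multiply by 6: (6 − 9 + 6)F = 12, i.e. 3F = 12.
So F = 4, E = 3·4/2 = 6, V = 3·4/3 = 4.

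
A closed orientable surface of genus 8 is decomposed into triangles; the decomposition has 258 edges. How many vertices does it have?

72

χ = 2 − 2·8 = -14, and every face is a triangle so 3F = 2E.
F = 2E/3 = 172. Then V = -14 + E − F = -14 + 258 − 172 = 72.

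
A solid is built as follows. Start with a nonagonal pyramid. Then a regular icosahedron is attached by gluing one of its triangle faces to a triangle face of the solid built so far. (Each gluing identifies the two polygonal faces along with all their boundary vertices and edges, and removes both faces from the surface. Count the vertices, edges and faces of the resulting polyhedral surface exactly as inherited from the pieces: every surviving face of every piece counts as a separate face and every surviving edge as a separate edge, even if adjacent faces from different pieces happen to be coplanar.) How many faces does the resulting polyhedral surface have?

28

A nonagonal pyramid: V=10, E=18, F=10.
Attach a regular icosahedron (V=12, E=30, F=20) along a 3-gon: merge 3 vertices and 3 edges, delete both glued faces → V=19, E=45, F=28.
Check: V − E + F = 19 − 45 + 28 = 2.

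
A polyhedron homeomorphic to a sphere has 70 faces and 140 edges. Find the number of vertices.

72

Here V − E + F = 2.
V = 2 + E − F = 2 + 140 − 70 = 72.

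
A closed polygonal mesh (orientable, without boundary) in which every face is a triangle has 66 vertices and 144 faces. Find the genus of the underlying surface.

4

Every face is a triangle, so 2E = 3·144 = 432, giving E = 216.
χ = V − E + F = 66 − 216 + 144 = -6.
For a closed orientable surface χ = 2 − 2g, so g = (2 − (-6))/2 = 4.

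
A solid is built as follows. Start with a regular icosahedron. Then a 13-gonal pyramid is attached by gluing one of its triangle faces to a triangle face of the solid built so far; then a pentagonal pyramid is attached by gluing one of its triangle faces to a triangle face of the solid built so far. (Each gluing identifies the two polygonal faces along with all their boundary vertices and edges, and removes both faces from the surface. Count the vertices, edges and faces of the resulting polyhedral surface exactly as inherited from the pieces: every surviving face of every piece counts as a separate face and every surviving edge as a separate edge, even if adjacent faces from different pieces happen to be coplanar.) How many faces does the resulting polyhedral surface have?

36

A regular icosahedron: V=12, E=30, F=20.
Attach a 13-gonal pyramid (V=14, E=26, F=14) along a 3-gon: merge 3 vertices and 3 edges, delete both glued faces → V=23, E=53, F=32.
Attach a pentagonal pyramid (V=6, E=10, F=6) along a 3-gon: merge 3 vertices and 3 edges, delete both glued faces → V=26, E=60, F=36.
Check: V − E + F = 26 − 60 + 36 = 2.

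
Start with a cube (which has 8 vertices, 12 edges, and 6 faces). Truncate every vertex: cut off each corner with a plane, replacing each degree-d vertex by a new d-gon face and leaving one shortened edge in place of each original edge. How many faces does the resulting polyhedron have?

Truncation replaces each original edge-end by a new vertex, so V′ = 2E = 24.
Each original edge survives, and each old vertex of degree d contributes d new edges; summing degrees gives Σd = 2E, so E′ = E + 2E = 3E = 36.
Each original face survives and each original vertex becomes one new face: F′ = F + V = 14.

14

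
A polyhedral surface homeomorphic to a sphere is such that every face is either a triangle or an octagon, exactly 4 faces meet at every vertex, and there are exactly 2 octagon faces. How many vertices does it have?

Let x be the number of triangles; then F = 2 + x.
Edge–face incidences: 2E = 8·2 + 3·x = 16 + 3x.
Every vertex has degree 4, so 4V = 2E.
Euler: V − E + F = 2 ⇒ (2E)/4 − E + (2 + x) = 2.
Multiply by 8: 2·(2E) − 4·(2E) + 8·(2 + x) = 16, i.e. 16 + 8x − 2·(16 + 3x) = 16.
Collecting terms: 2x − 16 = 16, so 2x = 32, so x = 16.
Then 2E = 16 + 3·16 = 64, so E = 32, V = 2E/4 = 16, F = 2 + 16 = 18.

16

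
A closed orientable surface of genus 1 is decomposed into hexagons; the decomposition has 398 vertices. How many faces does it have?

199

χ = 2 − 2·1 = 0, and every face is a hexagon so 6F = 2E.
V − E + F = 0 with E = 6F/2 gives 398 − (6/2 − 1)·F = 0, so F = 199 and E = 597.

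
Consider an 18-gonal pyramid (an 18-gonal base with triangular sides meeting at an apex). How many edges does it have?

36

A pyramid on an n-gon base has one n-gon and n triangles: V = 18 + 1 = 19, E = 2·18 = 36, F = 18 + 1 = 19.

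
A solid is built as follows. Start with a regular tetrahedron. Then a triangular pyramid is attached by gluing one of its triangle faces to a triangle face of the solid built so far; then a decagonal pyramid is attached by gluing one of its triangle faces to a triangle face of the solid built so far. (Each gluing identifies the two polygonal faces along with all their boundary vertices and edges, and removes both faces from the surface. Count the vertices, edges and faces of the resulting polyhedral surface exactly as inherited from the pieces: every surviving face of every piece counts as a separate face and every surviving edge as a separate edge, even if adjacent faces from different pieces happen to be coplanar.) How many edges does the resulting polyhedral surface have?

26

A regular tetrahedron: V=4, E=6, F=4.
Attach a triangular pyramid (V=4, E=6, F=4) along a 3-gon: merge 3 vertices and 3 edges, delete both glued faces → V=5, E=9, F=6.
Attach a decagonal pyramid (V=11, E=20, F=11) along a 3-gon: merge 3 vertices and 3 edges, delete both glued faces → V=13, E=26, F=15.
Check: V − E + F = 13 − 26 + 15 = 2.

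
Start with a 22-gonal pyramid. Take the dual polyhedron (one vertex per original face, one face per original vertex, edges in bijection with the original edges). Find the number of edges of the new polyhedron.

44

The base solid has V = 23, E = 44, F = 23.
The dual swaps V and F and preserves E: V′ = F = 23, E′ = E = 44, F′ = V = 23.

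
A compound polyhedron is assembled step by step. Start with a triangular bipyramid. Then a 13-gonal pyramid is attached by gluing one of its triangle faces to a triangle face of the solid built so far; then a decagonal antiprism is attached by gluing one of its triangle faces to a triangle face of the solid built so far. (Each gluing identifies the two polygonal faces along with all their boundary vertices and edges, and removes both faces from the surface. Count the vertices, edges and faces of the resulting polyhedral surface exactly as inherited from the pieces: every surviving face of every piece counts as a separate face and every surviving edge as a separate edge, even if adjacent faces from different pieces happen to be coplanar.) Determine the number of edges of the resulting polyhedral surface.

A triangular bipyramid: V=5, E=9, F=6.
Attach a 13-gonal pyramid (V=14, E=26, F=14) along a 3-gon: merge 3 vertices and 3 edges, delete both glued faces → V=16, E=32, F=18.
Attach a decagonal antiprism (V=20, E=40, F=22) along a 3-gon: merge 3 vertices and 3 edges, delete both glued faces → V=33, E=69, F=38.
Check: V − E + F = 33 − 69 + 38 = 2.

69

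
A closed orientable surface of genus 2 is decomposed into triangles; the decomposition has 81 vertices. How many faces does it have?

χ = 2 − 2·2 = -2, and every face is a triangle so 3F = 2E.
V − E + F = -2 with E = 3F/2 gives 81 − (3/2 − 1)·F = -2, so F = 166 and E = 249.

166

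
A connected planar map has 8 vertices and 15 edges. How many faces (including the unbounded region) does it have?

9

Euler's formula for a connected plane graph: V − E + F = 2, so F = 2 − 8 + 15 = 9.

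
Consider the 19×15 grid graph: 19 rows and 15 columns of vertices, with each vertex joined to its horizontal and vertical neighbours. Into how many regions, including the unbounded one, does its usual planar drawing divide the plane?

The grid has V = 19·15 = 285 vertices and E = 19·14 + 15·18 = 536 edges.
F = 2 − V + E = 2 − 285 + 536 = 253.

253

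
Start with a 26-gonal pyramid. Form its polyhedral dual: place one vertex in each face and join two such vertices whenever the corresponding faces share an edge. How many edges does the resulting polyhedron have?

52

The base solid has V = 27, E = 52, F = 27.
The dual swaps V and F and preserves E: V′ = F = 27, E′ = E = 52, F′ = V = 27.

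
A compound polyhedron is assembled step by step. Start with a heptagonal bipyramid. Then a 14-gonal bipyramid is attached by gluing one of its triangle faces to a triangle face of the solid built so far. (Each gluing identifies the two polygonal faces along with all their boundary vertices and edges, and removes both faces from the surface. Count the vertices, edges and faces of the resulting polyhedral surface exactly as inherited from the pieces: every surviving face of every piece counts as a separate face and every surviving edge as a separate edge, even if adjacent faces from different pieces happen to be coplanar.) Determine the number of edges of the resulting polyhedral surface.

60

A heptagonal bipyramid: V=9, E=21, F=14.
Attach a 14-gonal bipyramid (V=16, E=42, F=28) along a 3-gon: merge 3 vertices and 3 edges, delete both glued faces → V=22, E=60, F=40.
Check: V − E + F = 22 − 60 + 40 = 2.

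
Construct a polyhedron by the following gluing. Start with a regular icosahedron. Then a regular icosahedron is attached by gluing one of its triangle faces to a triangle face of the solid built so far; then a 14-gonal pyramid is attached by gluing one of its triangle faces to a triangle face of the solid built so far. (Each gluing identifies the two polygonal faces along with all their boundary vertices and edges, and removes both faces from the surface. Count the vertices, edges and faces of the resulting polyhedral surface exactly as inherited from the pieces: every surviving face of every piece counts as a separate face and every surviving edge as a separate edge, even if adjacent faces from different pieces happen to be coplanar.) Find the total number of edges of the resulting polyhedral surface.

82

A regular icosahedron: V=12, E=30, F=20.
Attach a regular icosahedron (V=12, E=30, F=20) along a 3-gon: merge 3 vertices and 3 edges, delete both glued faces → V=21, E=57, F=38.
Attach a 14-gonal pyramid (V=15, E=28, F=15) along a 3-gon: merge 3 vertices and 3 edges, delete both glued faces → V=33, E=82, F=51.
Check: V − E + F = 33 − 82 + 51 = 2.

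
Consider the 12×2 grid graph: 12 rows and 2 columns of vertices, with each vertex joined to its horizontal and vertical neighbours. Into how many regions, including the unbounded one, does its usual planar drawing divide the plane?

The grid has V = 12·2 = 24 vertices and E = 12·1 + 2·11 = 34 edges.
F = 2 − V + E = 2 − 24 + 34 = 12.

12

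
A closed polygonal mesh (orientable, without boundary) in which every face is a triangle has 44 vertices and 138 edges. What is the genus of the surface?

Every face is a triangle and each edge borders two faces, so 3F = 2·138, giving F = 92.
χ = V − E + F = 44 − 138 + 92 = -2.
For a closed orientable surface χ = 2 − 2g, so g = (2 − (-2))/2 = 2.

2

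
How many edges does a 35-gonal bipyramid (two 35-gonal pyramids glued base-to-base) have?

105

A bipyramid over an n-gon has 2n triangular faces and n + 2 vertices: V = 35 + 2 = 37, E = 3·35 = 105, F = 2·35 = 70.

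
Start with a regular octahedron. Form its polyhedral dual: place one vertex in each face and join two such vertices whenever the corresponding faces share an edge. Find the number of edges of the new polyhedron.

The base solid has V = 6, E = 12, F = 8.
The dual swaps V and F and preserves E: V′ = F = 8, E′ = E = 12, F′ = V = 6.

12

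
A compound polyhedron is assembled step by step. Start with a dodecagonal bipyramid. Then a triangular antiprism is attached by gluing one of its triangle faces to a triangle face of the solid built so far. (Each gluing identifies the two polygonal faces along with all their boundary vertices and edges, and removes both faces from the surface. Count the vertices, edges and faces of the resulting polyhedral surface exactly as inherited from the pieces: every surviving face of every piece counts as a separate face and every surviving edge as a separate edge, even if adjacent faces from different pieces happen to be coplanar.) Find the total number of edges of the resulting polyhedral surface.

A dodecagonal bipyramid: V=14, E=36, F=24.
Attach a triangular antiprism (V=6, E=12, F=8) along a 3-gon: merge 3 vertices and 3 edges, delete both glued faces → V=17, E=45, F=30.
Check: V − E + F = 17 − 45 + 30 = 2.

45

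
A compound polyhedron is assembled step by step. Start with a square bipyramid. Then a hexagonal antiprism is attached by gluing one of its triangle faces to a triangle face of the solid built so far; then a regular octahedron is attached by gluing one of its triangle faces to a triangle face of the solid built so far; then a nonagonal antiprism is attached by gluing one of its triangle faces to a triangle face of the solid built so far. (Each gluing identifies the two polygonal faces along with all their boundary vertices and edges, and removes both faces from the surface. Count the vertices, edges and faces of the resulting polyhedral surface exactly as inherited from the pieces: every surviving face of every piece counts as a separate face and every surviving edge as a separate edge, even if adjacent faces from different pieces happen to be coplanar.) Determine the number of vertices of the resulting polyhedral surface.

A square bipyramid: V=6, E=12, F=8.
Attach a hexagonal antiprism (V=12, E=24, F=14) along a 3-gon: merge 3 vertices and 3 edges, delete both glued faces → V=15, E=33, F=20.
Attach a regular octahedron (V=6, E=12, F=8) along a 3-gon: merge 3 vertices and 3 edges, delete both glued faces → V=18, E=42, F=26.
Attach a nonagonal antiprism (V=18, E=36, F=20) along a 3-gon: merge 3 vertices and 3 edges, delete both glued faces → V=33, E=75, F=44.
Check: V − E + F = 33 − 75 + 44 = 2.

33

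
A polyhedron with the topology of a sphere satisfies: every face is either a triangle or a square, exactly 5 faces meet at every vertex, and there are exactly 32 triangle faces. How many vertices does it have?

Let x be the number of squares; then F = 32 + x.
Edge–face incidences: 2E = 3·32 + 4·x = 96 + 4x.
Every vertex has degree 5, so 5V = 2E.
Euler: V − E + F = 2 ⇒ (2E)/5 − E + (32 + x) = 2.
Multiply by 10: 2·(2E) − 5·(2E) + 10·(32 + x) = 20, i.e. 320 + 10x − 3·(96 + 4x) = 20.
Collecting terms: −2x + 32 = 20, so −2x = −12, so x = 6.
Then 2E = 96 + 4·6 = 120, so E = 60, V = 2E/5 = 24, F = 32 + 6 = 38.

24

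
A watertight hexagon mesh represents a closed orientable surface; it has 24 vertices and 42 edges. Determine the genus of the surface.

3

Every face is a hexagon and each edge borders two faces, so 6F = 2·42, giving F = 14.
χ = V − E + F = 24 − 42 + 14 = -4.
For a closed orientable surface χ = 2 − 2g, so g = (2 − (-4))/2 = 3.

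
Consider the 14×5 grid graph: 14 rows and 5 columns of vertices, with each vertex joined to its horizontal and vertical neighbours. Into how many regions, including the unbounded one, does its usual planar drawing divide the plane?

The grid has V = 14·5 = 70 vertices and E = 14·4 + 5·13 = 121 edges.
F = 2 − V + E = 2 − 70 + 121 = 53.

53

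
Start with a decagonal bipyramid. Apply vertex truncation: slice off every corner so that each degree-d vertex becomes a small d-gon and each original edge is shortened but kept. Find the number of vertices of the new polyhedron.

The base solid has V = 12, E = 30, F = 20.
Truncation replaces each original edge-end by a new vertex, so V′ = 2E = 60.
Each original edge survives, and each old vertex of degree d contributes d new edges; summing degrees gives Σd = 2E, so E′ = E + 2E = 3E = 90.
Each original face survives and each original vertex becomes one new face: F′ = F + V = 32.

60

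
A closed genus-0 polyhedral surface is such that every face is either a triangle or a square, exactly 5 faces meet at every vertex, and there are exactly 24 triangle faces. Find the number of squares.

2

Let x be the number of squares; then F = 24 + x.
Edge–face incidences: 2E = 3·24 + 4·x = 72 + 4x.
Every vertex has degree 5, so 5V = 2E.
Euler: V − E + F = 2 ⇒ (2E)/5 − E + (24 + x) = 2.
Multiply by 10: 2·(2E) − 5·(2E) + 10·(24 + x) = 20, i.e. 240 + 10x − 3·(72 + 4x) = 20.
Collecting terms: −2x + 24 = 20, so −2x = −4, so x = 2.
Then 2E = 72 + 4·2 = 80, so E = 40, V = 2E/5 = 16, F = 24 + 2 = 26.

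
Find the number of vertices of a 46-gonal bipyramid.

48

A bipyramid over an n-gon has 2n triangular faces and n + 2 vertices: V = 46 + 2 = 48, E = 3·46 = 138, F = 2·46 = 92.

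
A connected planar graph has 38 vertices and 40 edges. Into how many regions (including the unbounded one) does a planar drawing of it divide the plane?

Euler's formula for a connected plane graph: V − E + F = 2, so F = 2 − 38 + 40 = 4.

4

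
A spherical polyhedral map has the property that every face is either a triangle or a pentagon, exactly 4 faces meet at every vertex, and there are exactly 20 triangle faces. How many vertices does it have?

Let x be the number of pentagons; then F = 20 + x.
Edge–face incidences: 2E = 3·20 + 5·x = 60 + 5x.
Every vertex has degree 4, so 4V = 2E.
Euler: V − E + F = 2 ⇒ (2E)/4 − E + (20 + x) = 2.
Multiply by 8: 2·(2E) − 4·(2E) + 8·(20 + x) = 16, i.e. 160 + 8x − 2·(60 + 5x) = 16.
Collecting terms: −2x + 40 = 16, so −2x = −24, so x = 12.
Then 2E = 60 + 5·12 = 120, so E = 60, V = 2E/4 = 30, F = 20 + 12 = 32.

30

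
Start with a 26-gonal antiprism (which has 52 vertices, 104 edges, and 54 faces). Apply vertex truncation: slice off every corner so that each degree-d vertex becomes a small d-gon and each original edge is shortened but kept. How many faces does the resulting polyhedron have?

Truncation replaces each original edge-end by a new vertex, so V′ = 2E = 208.
Each original edge survives, and each old vertex of degree d contributes d new edges; summing degrees gives Σd = 2E, so E′ = E + 2E = 3E = 312.
Each original face survives and each original vertex becomes one new face: F′ = F + V = 106.

106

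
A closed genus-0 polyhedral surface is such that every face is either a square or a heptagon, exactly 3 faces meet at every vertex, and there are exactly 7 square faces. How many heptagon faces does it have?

2

Let x be the number of heptagons; then F = 7 + x.
Edge–face incidences: 2E = 4·7 + 7·x = 28 + 7x.
Every vertex has degree 3, so 3V = 2E.
Euler: V − E + F = 2 ⇒ (2E)/3 − E + (7 + x) = 2.
Multiply by 6: 2·(2E) − 3·(2E) + 6·(7 + x) = 12, i.e. 42 + 6x − (28 + 7x) = 12.
Collecting terms: −x + 14 = 12, so −x = −2, so x = 2.
Then 2E = 28 + 7·2 = 42, so E = 21, V = 2E/3 = 14, F = 7 + 2 = 9.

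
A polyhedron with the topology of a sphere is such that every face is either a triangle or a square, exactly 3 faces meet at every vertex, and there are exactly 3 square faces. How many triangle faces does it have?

Let x be the number of triangles; then F = 3 + x.
Edge–face incidences: 2E = 4·3 + 3·x = 12 + 3x.
Every vertex has degree 3, so 3V = 2E.
Euler: V − E + F = 2 ⇒ (2E)/3 − E + (3 + x) = 2.
Multiply by 6: 2·(2E) − 3·(2E) + 6·(3 + x) = 12, i.e. 18 + 6x − (12 + 3x) = 12.
Collecting terms: 3x + 6 = 12, so 3x = 6, so x = 2.
Then 2E = 12 + 3·2 = 18, so E = 9, V = 2E/3 = 6, F = 3 + 2 = 5.

2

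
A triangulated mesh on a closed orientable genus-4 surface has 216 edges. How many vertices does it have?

χ = 2 − 2·4 = -6, and every face is a triangle so 3F = 2E.
F = 2E/3 = 144. Then V = -6 + E − F = -6 + 216 − 144 = 66.

66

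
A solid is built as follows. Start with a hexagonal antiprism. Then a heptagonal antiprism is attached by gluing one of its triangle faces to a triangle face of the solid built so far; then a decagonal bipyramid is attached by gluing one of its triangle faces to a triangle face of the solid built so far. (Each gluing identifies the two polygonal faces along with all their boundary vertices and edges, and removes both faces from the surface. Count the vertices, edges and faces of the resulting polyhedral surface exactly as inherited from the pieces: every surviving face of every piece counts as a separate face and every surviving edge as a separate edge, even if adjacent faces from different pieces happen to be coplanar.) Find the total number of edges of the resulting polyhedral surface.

A hexagonal antiprism: V=12, E=24, F=14.
Attach a heptagonal antiprism (V=14, E=28, F=16) along a 3-gon: merge 3 vertices and 3 edges, delete both glued faces → V=23, E=49, F=28.
Attach a decagonal bipyramid (V=12, E=30, F=20) along a 3-gon: merge 3 vertices and 3 edges, delete both glued faces → V=32, E=76, F=46.
Check: V − E + F = 32 − 76 + 46 = 2.

76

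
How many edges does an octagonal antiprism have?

An antiprism on an n-gon has two n-gon caps and 2n triangles: V = 2·8 = 16, E = 4·8 = 32, F = 2·8 + 2 = 18.

32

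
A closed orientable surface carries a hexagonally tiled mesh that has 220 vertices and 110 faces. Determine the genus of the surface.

1

Every face is a hexagon, so 2E = 6·110 = 660, giving E = 330.
χ = V − E + F = 220 − 330 + 110 = 0.
For a closed orientable surface χ = 2 − 2g, so g = (2 − (0))/2 = 1.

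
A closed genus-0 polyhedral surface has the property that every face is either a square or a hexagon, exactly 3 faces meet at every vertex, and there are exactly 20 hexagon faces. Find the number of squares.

6

Let x be the number of squares; then F = 20 + x.
Edge–face incidences: 2E = 6·20 + 4·x = 120 + 4x.
Every vertex has degree 3, so 3V = 2E.
Euler: V − E + F = 2 ⇒ (2E)/3 − E + (20 + x) = 2.
Multiply by 6: 2·(2E) − 3·(2E) + 6·(20 + x) = 12, i.e. 120 + 6x − (120 + 4x) = 12.
Collecting terms: 2x = 12, so x = 6.
Then 2E = 120 + 4·6 = 144, so E = 72, V = 2E/3 = 48, F = 20 + 6 = 26.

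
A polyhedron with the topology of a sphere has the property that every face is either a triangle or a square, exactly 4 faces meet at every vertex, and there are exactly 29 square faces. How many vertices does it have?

35

Let x be the number of triangles; then F = 29 + x.
Edge–face incidences: 2E = 4·29 + 3·x = 116 + 3x.
Every vertex has degree 4, so 4V = 2E.
Euler: V − E + F = 2 ⇒ (2E)/4 − E + (29 + x) = 2.
Multiply by 8: 2·(2E) − 4·(2E) + 8·(29 + x) = 16, i.e. 232 + 8x − 2·(116 + 3x) = 16.
Collecting terms: 2x = 16, so x = 8.
Then 2E = 116 + 3·8 = 140, so E = 70, V = 2E/4 = 35, F = 29 + 8 = 37.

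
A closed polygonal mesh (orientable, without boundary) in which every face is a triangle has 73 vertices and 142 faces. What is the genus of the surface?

Every face is a triangle, so 2E = 3·142 = 426, giving E = 213.
χ = V − E + F = 73 − 213 + 142 = 2.
For a closed orientable surface χ = 2 − 2g, so g = (2 − (2))/2 = 0.

0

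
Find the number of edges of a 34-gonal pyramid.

A pyramid on an n-gon base has one n-gon and n triangles: V = 34 + 1 = 35, E = 2·34 = 68, F = 34 + 1 = 35.

68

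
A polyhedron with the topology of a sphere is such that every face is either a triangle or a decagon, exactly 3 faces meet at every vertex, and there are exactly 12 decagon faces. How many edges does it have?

90

Let x be the number of triangles; then F = 12 + x.
Edge–face incidences: 2E = 10·12 + 3·x = 120 + 3x.
Every vertex has degree 3, so 3V = 2E.
Euler: V − E + F = 2 ⇒ (2E)/3 − E + (12 + x) = 2.
Multiply by 6: 2·(2E) − 3·(2E) + 6·(12 + x) = 12, i.e. 72 + 6x − (120 + 3x) = 12.
Collecting terms: 3x − 48 = 12, so 3x = 60, so x = 20.
Then 2E = 120 + 3·20 = 180, so E = 90, V = 2E/3 = 60, F = 12 + 20 = 32.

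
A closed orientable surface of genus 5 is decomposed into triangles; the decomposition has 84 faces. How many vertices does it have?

χ = 2 − 2·5 = -8, and every face is a triangle so 3F = 2E.
E = 3·84/2 = 126. Then V = -8 + E − F = -8 + 126 − 84 = 34.

34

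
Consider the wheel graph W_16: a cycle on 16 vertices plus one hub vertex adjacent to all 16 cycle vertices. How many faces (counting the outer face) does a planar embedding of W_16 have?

W_16 has V = 16 + 1 = 17 vertices and E = 2·16 = 32 edges.
By Euler's formula F = 2 − V + E = 2 − 17 + 32 = 17.

17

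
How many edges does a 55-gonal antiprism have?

An antiprism on an n-gon has two n-gon caps and 2n triangles: V = 2·55 = 110, E = 4·55 = 220, F = 2·55 + 2 = 112.

220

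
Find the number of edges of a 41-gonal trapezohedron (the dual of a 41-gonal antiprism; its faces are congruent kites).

The n-trapezohedron (dual of the n-antiprism) has V = 2·41 + 2 = 84, E = 4·41 = 164, F = 2·41 = 82.

164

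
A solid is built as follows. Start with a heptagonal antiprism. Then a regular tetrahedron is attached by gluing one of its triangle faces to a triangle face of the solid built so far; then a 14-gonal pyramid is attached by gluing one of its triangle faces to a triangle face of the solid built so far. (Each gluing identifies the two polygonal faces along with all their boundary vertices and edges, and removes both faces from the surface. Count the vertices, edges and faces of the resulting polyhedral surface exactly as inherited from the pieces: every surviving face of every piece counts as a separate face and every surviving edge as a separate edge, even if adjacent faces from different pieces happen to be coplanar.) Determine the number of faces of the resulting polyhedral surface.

31

A heptagonal antiprism: V=14, E=28, F=16.
Attach a regular tetrahedron (V=4, E=6, F=4) along a 3-gon: merge 3 vertices and 3 edges, delete both glued faces → V=15, E=31, F=18.
Attach a 14-gonal pyramid (V=15, E=28, F=15) along a 3-gon: merge 3 vertices and 3 edges, delete both glued faces → V=27, E=56, F=31.
Check: V − E + F = 27 − 56 + 31 = 2.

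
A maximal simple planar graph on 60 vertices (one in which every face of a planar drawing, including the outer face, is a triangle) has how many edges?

In a plane triangulation 3F = 2E and V − E + F = 2, so E = 3V − 6 = 3·60 − 6 = 174.

174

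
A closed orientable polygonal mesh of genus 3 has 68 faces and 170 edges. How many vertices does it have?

98

For a closed orientable surface of genus 3, χ = 2 − 2·3 = -4.
V = -4 + E − F = -4 + 170 − 68 = 98.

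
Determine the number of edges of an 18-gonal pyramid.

A pyramid on an n-gon base has one n-gon and n triangles: V = 18 + 1 = 19, E = 2·18 = 36, F = 18 + 1 = 19.
Check: V − E + F = 19 − 36 + 19 = 2.

36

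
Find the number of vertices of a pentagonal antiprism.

10

An antiprism on an n-gon has two n-gon caps and 2n triangles: V = 2·5 = 10, E = 4·5 = 20, F = 2·5 + 2 = 12.
Check: V − E + F = 10 − 20 + 12 = 2.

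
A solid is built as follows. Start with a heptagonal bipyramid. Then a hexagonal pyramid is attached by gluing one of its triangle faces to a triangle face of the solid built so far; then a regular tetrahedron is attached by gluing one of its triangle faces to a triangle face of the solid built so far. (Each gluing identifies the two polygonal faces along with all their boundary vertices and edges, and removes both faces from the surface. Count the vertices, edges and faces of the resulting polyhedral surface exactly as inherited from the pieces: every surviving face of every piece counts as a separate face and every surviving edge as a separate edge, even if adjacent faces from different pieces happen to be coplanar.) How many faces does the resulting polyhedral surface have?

A heptagonal bipyramid: V=9, E=21, F=14.
Attach a hexagonal pyramid (V=7, E=12, F=7) along a 3-gon: merge 3 vertices and 3 edges, delete both glued faces → V=13, E=30, F=19.
Attach a regular tetrahedron (V=4, E=6, F=4) along a 3-gon: merge 3 vertices and 3 edges, delete both glued faces → V=14, E=33, F=21.
Check: V − E + F = 14 − 33 + 21 = 2.

21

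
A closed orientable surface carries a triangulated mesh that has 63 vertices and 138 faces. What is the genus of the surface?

Every face is a triangle, so 2E = 3·138 = 414, giving E = 207.
χ = V − E + F = 63 − 207 + 138 = -6.
For a closed orientable surface χ = 2 − 2g, so g = (2 − (-6))/2 = 4.

4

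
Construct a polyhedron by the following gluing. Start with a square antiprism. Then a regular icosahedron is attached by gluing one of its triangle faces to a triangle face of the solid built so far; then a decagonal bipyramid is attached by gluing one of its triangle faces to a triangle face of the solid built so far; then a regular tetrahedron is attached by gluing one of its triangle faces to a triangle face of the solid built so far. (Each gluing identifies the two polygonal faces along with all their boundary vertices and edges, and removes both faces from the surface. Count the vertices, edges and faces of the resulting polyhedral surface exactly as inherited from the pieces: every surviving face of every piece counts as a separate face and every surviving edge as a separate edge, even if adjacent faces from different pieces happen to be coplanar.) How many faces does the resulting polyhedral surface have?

A square antiprism: V=8, E=16, F=10.
Attach a regular icosahedron (V=12, E=30, F=20) along a 3-gon: merge 3 vertices and 3 edges, delete both glued faces → V=17, E=43, F=28.
Attach a decagonal bipyramid (V=12, E=30, F=20) along a 3-gon: merge 3 vertices and 3 edges, delete both glued faces → V=26, E=70, F=46.
Attach a regular tetrahedron (V=4, E=6, F=4) along a 3-gon: merge 3 vertices and 3 edges, delete both glued faces → V=27, E=73, F=48.
Check: V − E + F = 27 − 73 + 48 = 2.

48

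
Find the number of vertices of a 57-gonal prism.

A prism on an n-gon has two n-gon bases and n rectangular sides: V = 2·57 = 114, E = 3·57 = 171, F = 57 + 2 = 59.

114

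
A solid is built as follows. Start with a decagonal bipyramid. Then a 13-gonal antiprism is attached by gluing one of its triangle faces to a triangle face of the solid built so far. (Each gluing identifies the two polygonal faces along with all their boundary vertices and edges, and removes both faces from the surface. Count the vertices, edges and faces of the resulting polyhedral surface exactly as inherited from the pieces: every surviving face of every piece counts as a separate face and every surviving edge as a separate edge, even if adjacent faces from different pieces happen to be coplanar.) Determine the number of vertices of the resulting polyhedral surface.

35

A decagonal bipyramid: V=12, E=30, F=20.
Attach a 13-gonal antiprism (V=26, E=52, F=28) along a 3-gon: merge 3 vertices and 3 edges, delete both glued faces → V=35, E=79, F=46.
Check: V − E + F = 35 − 79 + 46 = 2.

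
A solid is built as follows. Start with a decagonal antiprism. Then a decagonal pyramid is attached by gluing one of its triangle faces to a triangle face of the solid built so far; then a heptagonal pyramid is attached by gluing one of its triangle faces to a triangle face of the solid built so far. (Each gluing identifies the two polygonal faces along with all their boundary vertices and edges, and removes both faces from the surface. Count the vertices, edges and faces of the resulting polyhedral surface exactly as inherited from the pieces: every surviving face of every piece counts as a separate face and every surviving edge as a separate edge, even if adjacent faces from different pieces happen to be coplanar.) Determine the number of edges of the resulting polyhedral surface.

68

A decagonal antiprism: V=20, E=40, F=22.
Attach a decagonal pyramid (V=11, E=20, F=11) along a 3-gon: merge 3 vertices and 3 edges, delete both glued faces → V=28, E=57, F=31.
Attach a heptagonal pyramid (V=8, E=14, F=8) along a 3-gon: merge 3 vertices and 3 edges, delete both glued faces → V=33, E=68, F=37.
Check: V − E + F = 33 − 68 + 37 = 2.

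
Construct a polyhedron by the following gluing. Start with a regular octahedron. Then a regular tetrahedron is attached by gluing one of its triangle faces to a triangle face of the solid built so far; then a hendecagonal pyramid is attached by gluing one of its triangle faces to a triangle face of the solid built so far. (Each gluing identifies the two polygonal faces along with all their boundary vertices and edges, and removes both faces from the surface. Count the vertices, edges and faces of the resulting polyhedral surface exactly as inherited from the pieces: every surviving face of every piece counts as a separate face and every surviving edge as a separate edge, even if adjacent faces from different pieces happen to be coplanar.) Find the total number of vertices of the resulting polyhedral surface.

A regular octahedron: V=6, E=12, F=8.
Attach a regular tetrahedron (V=4, E=6, F=4) along a 3-gon: merge 3 vertices and 3 edges, delete both glued faces → V=7, E=15, F=10.
Attach a hendecagonal pyramid (V=12, E=22, F=12) along a 3-gon: merge 3 vertices and 3 edges, delete both glued faces → V=16, E=34, F=20.
Check: V − E + F = 16 − 34 + 20 = 2.

16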